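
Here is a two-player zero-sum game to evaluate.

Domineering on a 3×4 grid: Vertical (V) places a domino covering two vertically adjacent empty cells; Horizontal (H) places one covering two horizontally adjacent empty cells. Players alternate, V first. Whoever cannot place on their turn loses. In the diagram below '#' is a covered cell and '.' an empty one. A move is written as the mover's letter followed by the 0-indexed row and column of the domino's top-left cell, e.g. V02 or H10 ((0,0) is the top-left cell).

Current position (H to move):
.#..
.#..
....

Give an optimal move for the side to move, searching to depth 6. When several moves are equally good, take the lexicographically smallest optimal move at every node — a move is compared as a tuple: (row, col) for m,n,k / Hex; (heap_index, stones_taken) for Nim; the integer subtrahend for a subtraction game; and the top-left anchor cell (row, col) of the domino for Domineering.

H's best at [.#../.#../....]: H12

ply 1, H at .#../.#../.... | H02=-1→.###/.#../....; H12=+1→.#../.###/....*; H20=-1→.#../.#../##..; H21=-1→.#../.#../.##.; H22=-1→.#../.#../..##
ply 2, V at .#../.###/.... | V00=-1→##../####/....*; V10=-1→.#../####/#...
ply 3, H at ##../####/.... | H02=+1→####/####/....*; H20=+1→##../####/##..; H21=+1→##../####/.##.; H22=+1→##../####/..##
ply 4: ####/####/.... is terminal -1 (V); from .#../.#../.... depth 6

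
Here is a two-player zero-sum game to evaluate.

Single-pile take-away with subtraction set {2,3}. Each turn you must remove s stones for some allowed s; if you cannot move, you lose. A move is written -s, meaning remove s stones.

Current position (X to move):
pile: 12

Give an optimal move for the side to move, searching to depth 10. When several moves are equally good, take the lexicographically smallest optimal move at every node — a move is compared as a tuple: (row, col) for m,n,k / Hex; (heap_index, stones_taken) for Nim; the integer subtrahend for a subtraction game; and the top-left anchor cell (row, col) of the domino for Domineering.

X's best at [12]: -2

[12] X move#1: -2:+1/10*, -3:-1/9
[10] O move#2: -2:-1/8*, -3:-1/7
[8] X move#3: -2:+1/6*, -3:+1/5
[6] O move#4: -2:-1/4*, -3:-1/3
[4] X move#5: -2:-1/2, -3:+1/1*
[1] end (terminal -1, O#6); searched 12 to 10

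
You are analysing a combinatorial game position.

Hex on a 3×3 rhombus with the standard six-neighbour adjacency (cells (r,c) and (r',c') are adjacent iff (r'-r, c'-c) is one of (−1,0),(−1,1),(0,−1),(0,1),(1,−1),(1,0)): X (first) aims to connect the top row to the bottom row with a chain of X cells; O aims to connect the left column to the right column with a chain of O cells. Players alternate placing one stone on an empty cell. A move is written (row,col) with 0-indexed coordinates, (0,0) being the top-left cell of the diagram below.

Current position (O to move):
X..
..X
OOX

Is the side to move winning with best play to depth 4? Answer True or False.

[X../..X/OOX] O move#1: (0,1):-1/XO./..X/OOX*, (0,2):-1/X.O/..X/OOX, (1,0):-1/X../O.X/OOX, (1,1):-1/X../.OX/OOX
[XO./..X/OOX] X move#2: (0,2):+1/XOX/..X/OOX*, (1,0):+1/XO./X.X/OOX, (1,1):+1/XO./.XX/OOX
[XOX/..X/OOX] end (terminal -1, O#3); searched X../..X/OOX to 4

O winning at [X../..X/OOX]: False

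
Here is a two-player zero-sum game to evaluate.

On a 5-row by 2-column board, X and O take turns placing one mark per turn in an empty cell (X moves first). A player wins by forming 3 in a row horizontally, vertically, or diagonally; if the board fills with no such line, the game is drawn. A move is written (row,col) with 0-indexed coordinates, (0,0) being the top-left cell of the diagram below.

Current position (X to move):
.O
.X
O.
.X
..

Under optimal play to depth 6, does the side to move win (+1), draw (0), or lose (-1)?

ply 1, X at .O/.X/O./.X/.. | (0,0)=+0→XO/.X/O./.X/..; (1,0)=+0→.O/XX/O./.X/..; (2,1)=+1→.O/.X/OX/.X/..*; (3,0)=+0→.O/.X/O./XX/..; (4,0)=+0→.O/.X/O./.X/X.; (4,1)=+0→.O/.X/O./.X/.X
ply 2: .O/.X/OX/.X/.. is terminal -1 (O); from .O/.X/O./.X/.. depth 6

value(.O/.X/O./.X/.., X) = +1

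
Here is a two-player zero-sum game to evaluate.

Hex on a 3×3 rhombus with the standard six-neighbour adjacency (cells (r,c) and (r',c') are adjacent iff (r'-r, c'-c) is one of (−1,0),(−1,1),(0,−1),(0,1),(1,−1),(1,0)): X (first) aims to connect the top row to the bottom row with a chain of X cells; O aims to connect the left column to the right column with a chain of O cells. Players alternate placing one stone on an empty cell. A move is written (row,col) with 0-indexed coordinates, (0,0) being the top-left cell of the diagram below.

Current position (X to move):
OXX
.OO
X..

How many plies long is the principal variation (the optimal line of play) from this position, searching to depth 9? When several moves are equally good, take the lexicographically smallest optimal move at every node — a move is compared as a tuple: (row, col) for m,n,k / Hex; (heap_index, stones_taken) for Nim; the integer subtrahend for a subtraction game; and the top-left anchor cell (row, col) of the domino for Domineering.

PV length from [OXX/.OO/X..]: 1 ply

ply 1, X at OXX/.OO/X.. | (1,0)=+1→OXX/XOO/X..*; (2,1)=-1→OXX/.OO/XX.; (2,2)=-1→OXX/.OO/X.X
ply 2: OXX/XOO/X.. is terminal -1 (O); from OXX/.OO/X.. depth 9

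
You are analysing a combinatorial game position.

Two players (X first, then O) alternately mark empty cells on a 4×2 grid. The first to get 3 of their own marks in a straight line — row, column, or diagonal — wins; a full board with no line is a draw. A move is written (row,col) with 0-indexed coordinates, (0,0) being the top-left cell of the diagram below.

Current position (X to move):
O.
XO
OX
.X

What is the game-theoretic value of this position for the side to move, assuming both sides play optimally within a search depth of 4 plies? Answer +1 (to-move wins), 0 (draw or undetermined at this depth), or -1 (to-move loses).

[O./XO/OX/.X] X move#1: (0,1):+0/OX/XO/OX/.X*, (3,0):+0/O./XO/OX/XX
[OX/XO/OX/.X] O move#2: (3,0):+0/OX/XO/OX/OX*
[OX/XO/OX/OX] end (terminal +0, X#3); searched O./XO/OX/.X to 4

value(O./XO/OX/.X, X) = 0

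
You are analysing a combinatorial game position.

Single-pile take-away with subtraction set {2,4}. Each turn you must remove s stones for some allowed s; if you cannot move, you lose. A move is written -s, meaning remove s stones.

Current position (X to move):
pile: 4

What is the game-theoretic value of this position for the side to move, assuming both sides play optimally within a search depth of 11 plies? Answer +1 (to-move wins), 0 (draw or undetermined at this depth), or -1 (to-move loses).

value(4, X) = +1

ply 1, X at 4 | -2=-1→2; -4=+1→0*
ply 2: 0 is terminal -1 (O); from 4 depth 11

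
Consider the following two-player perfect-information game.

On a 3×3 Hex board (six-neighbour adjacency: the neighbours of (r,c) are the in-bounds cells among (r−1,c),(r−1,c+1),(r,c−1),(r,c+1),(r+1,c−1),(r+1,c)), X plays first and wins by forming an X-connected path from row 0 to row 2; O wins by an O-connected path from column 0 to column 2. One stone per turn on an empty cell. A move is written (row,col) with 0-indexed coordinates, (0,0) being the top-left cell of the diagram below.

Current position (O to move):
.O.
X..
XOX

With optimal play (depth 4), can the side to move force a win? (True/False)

O winning at [.O./X../XOX]: False

ply 1, O at .O./X../XOX | (0,0)=-1→OO./X../XOX*; (0,2)=-1→.OO/X../XOX; (1,1)=-1→.O./XO./XOX; (1,2)=-1→.O./X.O/XOX
ply 2, X at OO./X../XOX | (0,2)=+1→OOX/X../XOX*; (1,1)=-1→OO./XX./XOX; (1,2)=-1→OO./X.X/XOX
ply 3, O at OOX/X../XOX | (1,1)=-1→OOX/XO./XOX*; (1,2)=-1→OOX/X.O/XOX
ply 4, X at OOX/XO./XOX | (1,2)=+1→OOX/XOX/XOX*
ply 5: OOX/XOX/XOX is terminal -1 (O); from .O./X../XOX depth 4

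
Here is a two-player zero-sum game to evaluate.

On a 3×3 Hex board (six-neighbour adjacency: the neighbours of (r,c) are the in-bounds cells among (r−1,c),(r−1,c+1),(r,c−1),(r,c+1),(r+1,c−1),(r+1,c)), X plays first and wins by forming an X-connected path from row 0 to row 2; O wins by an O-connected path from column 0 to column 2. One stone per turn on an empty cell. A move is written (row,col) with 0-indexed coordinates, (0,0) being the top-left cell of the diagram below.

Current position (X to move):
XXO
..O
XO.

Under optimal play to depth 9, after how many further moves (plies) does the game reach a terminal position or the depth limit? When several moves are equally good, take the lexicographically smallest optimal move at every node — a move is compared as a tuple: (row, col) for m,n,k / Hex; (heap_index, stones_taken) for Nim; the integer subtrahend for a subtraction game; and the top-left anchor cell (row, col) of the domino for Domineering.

PV length from [XXO/..O/XO.]: 1 ply

p1 X@[XXO/..O/XO.]: (1,0)[XXO/X.O/XO.]+1* (1,1)[XXO/.XO/XO.]+1 (2,2)[XXO/..O/XOX]+1
p2 O@[XXO/X.O/XO.] terminal -1; root [XXO/..O/XO.] d9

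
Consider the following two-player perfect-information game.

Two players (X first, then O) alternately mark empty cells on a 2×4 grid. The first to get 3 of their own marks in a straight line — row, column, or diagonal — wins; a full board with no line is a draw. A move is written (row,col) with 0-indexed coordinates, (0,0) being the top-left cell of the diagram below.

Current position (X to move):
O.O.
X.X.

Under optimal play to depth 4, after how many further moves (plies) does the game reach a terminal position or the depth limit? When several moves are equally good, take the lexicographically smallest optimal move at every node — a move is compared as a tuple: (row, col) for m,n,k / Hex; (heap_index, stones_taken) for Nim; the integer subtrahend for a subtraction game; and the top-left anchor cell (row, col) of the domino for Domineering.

[O.O./X.X.] X move#1: (0,1):+0/OXO./X.X., (0,3):-1/O.OX/X.X., (1,1):+1/O.O./XXX.*, (1,3):-1/O.O./X.XX
[O.O./XXX.] end (terminal -1, O#2); searched O.O./X.X. to 4

PV length from [O.O./X.X.]: 1 ply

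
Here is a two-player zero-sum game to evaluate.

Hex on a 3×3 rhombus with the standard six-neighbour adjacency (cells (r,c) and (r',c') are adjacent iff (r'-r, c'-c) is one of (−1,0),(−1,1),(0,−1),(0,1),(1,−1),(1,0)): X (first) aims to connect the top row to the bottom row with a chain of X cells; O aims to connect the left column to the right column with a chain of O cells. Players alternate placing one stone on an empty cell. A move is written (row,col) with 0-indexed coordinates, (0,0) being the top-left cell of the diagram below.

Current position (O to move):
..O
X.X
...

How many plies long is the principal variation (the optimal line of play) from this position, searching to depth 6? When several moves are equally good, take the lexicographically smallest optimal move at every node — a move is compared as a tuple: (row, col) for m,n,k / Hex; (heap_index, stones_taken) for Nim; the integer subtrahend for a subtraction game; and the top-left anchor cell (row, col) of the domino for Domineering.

PV length from [..O/X.X/...]: 4 plies

ply 1, O at ..O/X.X/... | (0,0)=-1→O.O/X.X/...*; (0,1)=-1→.OO/X.X/...; (1,1)=-1→..O/XOX/...; (2,0)=-1→..O/X.X/O..; (2,1)=-1→..O/X.X/.O.; (2,2)=-1→..O/X.X/..O
ply 2, X at O.O/X.X/... | (0,1)=+1→OXO/X.X/...*; (1,1)=-1→O.O/XXX/...; (2,0)=-1→O.O/X.X/X..; (2,1)=-1→O.O/X.X/.X.; (2,2)=-1→O.O/X.X/..X
ply 3, O at OXO/X.X/... | (1,1)=-1→OXO/XOX/...*; (2,0)=-1→OXO/X.X/O..; (2,1)=-1→OXO/X.X/.O.; (2,2)=-1→OXO/X.X/..O
ply 4, X at OXO/XOX/... | (2,0)=+1→OXO/XOX/X..*; (2,1)=-1→OXO/XOX/.X.; (2,2)=-1→OXO/XOX/..X
ply 5: OXO/XOX/X.. is terminal -1 (O); from ..O/X.X/... depth 6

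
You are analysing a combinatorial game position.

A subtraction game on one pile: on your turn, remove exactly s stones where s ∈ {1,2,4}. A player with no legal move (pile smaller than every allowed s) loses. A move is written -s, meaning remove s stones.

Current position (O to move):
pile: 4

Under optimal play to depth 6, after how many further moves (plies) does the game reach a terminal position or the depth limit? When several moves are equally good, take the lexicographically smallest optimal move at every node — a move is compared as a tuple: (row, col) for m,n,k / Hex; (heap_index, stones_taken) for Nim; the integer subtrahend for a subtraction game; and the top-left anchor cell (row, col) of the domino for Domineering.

ply 1, O at 4 | -1=+1→3*; -2=-1→2; -4=+1→0
ply 2, X at 3 | -1=-1→2*; -2=-1→1
ply 3, O at 2 | -1=-1→1; -2=+1→0*
ply 4: 0 is terminal -1 (X); from 4 depth 6

PV length from [4]: 3 plies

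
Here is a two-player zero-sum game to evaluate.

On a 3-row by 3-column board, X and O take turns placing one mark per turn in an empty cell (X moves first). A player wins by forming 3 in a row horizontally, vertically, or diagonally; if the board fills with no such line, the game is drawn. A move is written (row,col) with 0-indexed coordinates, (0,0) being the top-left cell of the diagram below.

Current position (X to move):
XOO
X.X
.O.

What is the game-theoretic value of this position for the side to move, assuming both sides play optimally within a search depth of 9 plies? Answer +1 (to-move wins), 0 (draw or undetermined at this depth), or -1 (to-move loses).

p1 X@[XOO/X.X/.O.]: (1,1)[XOO/XXX/.O.]+1* (2,0)[XOO/X.X/XO.]+1 (2,2)[XOO/X.X/.OX]-1
p2 O@[XOO/XXX/.O.] terminal -1; root [XOO/X.X/.O.] d9

value(XOO/X.X/.O., X) = +1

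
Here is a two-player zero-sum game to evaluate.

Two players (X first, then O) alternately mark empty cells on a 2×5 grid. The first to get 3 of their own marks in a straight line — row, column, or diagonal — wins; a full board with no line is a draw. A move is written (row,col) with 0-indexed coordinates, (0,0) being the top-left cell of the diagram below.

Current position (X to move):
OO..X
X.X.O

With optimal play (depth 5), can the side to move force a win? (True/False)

X winning at [OO..X/X.X.O]: True

[OO..X/X.X.O] X move#1: (0,2):+1/OOX.X/X.X.O*, (0,3):-1/OO.XX/X.X.O, (1,1):+1/OO..X/XXX.O, (1,3):-1/OO..X/X.XXO
[OOX.X/X.X.O] O move#2: (0,3):-1/OOXOX/X.X.O*, (1,1):-1/OOX.X/XOX.O, (1,3):-1/OOX.X/X.XOO
[OOXOX/X.X.O] X move#3: (1,1):+1/OOXOX/XXX.O*, (1,3):+0/OOXOX/X.XXO
[OOXOX/XXX.O] end (terminal -1, O#4); searched OO..X/X.X.O to 5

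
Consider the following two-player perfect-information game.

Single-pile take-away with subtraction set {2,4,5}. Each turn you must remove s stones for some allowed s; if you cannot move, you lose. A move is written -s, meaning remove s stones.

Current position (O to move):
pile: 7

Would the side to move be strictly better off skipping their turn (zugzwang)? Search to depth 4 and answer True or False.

p1 O@[7]: -2[5]-1* -4[3]-1 -5[2]-1
p2 X@[5]: -2[3]-1 -4[1]+1* -5[0]+1
p3 O@[1] terminal -1; root [7] d4
pass branch (X moves first from the same position):
  | p1 X@[7]: -2[5]-1* -4[3]-1 -5[2]-1
  | p2 O@[5]: -2[3]-1 -4[1]+1* -5[0]+1
  | p3 X@[1] terminal -1; root [7] d4
O moving scores -1; O passing scores +1

zugzwang(7, O) = True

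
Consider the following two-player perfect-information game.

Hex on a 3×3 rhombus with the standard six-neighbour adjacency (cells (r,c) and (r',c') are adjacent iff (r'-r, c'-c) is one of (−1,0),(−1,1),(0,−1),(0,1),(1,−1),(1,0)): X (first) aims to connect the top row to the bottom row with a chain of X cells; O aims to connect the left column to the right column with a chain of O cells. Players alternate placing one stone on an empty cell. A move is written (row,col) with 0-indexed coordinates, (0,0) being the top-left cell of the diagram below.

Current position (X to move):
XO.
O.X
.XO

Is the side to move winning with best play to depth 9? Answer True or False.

X winning at [XO./O.X/.XO]: True

ply 1, X at XO./O.X/.XO | (0,2)=+1→XOX/O.X/.XO*; (1,1)=-1→XO./OXX/.XO; (2,0)=-1→XO./O.X/XXO
ply 2: XOX/O.X/.XO is terminal -1 (O); from XO./O.X/.XO depth 9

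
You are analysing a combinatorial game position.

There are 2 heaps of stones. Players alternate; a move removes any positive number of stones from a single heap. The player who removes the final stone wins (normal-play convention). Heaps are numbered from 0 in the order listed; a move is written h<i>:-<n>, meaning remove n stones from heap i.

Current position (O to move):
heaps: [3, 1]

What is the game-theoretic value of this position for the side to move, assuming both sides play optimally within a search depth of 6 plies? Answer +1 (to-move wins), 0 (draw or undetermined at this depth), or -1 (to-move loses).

ply 1, O at (3,1) | h0:-1=-1→(2,1); h0:-2=+1→(1,1)*; h0:-3=-1→(0,1); h1:-1=-1→(3,0)
ply 2, X at (1,1) | h0:-1=-1→(0,1)*; h1:-1=-1→(1,0)
ply 3, O at (0,1) | h1:-1=+1→(0,0)*
ply 4: (0,0) is terminal -1 (X); from (3,1) depth 6

value((3,1), O) = +1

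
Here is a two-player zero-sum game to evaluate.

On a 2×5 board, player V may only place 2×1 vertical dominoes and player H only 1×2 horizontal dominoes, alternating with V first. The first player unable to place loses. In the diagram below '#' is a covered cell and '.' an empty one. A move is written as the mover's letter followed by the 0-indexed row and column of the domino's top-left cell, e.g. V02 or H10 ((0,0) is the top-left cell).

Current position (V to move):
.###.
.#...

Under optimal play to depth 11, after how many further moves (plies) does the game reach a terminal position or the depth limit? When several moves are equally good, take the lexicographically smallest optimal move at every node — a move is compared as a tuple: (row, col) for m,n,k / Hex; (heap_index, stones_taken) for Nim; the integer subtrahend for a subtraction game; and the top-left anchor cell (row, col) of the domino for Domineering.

ply 1, V at .###./.#... | V00=-1→####./##...; V04=+1→.####/.#..#*
ply 2, H at .####/.#..# | H12=-1→.####/.####*
ply 3, V at .####/.#### | V00=+1→#####/#####*
ply 4: #####/##### is terminal -1 (H); from .###./.#... depth 11

PV length from [.###./.#...]: 3 plies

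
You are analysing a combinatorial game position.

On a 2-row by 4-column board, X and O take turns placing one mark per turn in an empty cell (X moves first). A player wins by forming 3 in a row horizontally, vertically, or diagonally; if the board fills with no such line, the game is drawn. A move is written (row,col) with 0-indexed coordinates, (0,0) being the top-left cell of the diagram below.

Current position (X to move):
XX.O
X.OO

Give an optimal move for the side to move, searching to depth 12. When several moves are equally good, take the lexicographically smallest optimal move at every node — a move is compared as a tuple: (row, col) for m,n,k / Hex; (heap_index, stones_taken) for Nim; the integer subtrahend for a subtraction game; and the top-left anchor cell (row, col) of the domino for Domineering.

X's best at [XX.O/X.OO]: (0,2)

[XX.O/X.OO] X move#1: (0,2):+1/XXXO/X.OO*, (1,1):+0/XX.O/XXOO
[XXXO/X.OO] end (terminal -1, O#2); searched XX.O/X.OO to 12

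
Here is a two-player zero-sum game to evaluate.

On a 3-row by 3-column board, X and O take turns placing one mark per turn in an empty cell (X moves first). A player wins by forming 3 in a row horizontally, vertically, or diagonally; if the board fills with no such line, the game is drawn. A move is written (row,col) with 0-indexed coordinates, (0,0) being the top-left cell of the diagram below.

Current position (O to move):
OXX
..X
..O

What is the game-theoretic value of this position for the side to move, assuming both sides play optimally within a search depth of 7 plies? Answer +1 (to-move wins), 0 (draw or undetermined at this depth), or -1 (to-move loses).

p1 O@[OXX/..X/..O]: (1,0)[OXX/O.X/..O]+1* (1,1)[OXX/.OX/..O]+1 (2,0)[OXX/..X/O.O]+1 (2,1)[OXX/..X/.OO]+1
p2 X@[OXX/O.X/..O]: (1,1)[OXX/OXX/..O]-1* (2,0)[OXX/O.X/X.O]-1 (2,1)[OXX/O.X/.XO]-1
p3 O@[OXX/OXX/..O]: (2,0)[OXX/OXX/O.O]+1* (2,1)[OXX/OXX/.OO]-1
p4 X@[OXX/OXX/O.O] terminal -1; root [OXX/..X/..O] d7

value(OXX/..X/..O, O) = +1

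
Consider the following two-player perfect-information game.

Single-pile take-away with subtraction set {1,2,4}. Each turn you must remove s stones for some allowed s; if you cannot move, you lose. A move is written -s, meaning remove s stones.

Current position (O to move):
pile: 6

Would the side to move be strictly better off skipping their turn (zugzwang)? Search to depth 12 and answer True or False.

zugzwang(6, O) = True

[6] O move#1: -1:-1/5*, -2:-1/4, -4:-1/2
[5] X move#2: -1:-1/4, -2:+1/3*, -4:-1/1
[3] O move#3: -1:-1/2*, -2:-1/1
[2] X move#4: -1:-1/1, -2:+1/0*
[0] end (terminal -1, O#5); searched 6 to 12
pass branch (X moves first from the same position):
  | [6] X move#1: -1:-1/5*, -2:-1/4, -4:-1/2
  | [5] O move#2: -1:-1/4, -2:+1/3*, -4:-1/1
  | [3] X move#3: -1:-1/2*, -2:-1/1
  | [2] O move#4: -1:-1/1, -2:+1/0*
  | [0] end (terminal -1, X#5); searched 6 to 12
O moving scores -1; O passing scores +1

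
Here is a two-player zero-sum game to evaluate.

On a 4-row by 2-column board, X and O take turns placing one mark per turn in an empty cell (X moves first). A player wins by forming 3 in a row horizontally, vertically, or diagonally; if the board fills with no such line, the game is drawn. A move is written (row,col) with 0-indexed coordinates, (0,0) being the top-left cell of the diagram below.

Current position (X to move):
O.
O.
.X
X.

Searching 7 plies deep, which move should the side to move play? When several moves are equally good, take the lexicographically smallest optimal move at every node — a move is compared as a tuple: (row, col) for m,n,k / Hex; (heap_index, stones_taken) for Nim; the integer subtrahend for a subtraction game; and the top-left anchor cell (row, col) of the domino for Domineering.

X's best at [O./O./.X/X.]: (2,0)

ply 1, X at O./O./.X/X. | (0,1)=-1→OX/O./.X/X.; (1,1)=-1→O./OX/.X/X.; (2,0)=+0→O./O./XX/X.*; (3,1)=-1→O./O./.X/XX
ply 2, O at O./O./XX/X. | (0,1)=+0→OO/O./XX/X.*; (1,1)=+0→O./OO/XX/X.; (3,1)=+0→O./O./XX/XO
ply 3, X at OO/O./XX/X. | (1,1)=+0→OO/OX/XX/X.*; (3,1)=+0→OO/O./XX/XX
ply 4, O at OO/OX/XX/X. | (3,1)=+0→OO/OX/XX/XO*
ply 5: OO/OX/XX/XO is terminal +0 (X); from O./O./.X/X. depth 7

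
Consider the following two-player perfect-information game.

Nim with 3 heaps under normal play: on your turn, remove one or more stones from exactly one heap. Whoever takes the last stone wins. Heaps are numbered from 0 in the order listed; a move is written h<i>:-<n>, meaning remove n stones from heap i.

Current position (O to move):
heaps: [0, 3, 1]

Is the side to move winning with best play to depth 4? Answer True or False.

[(0,3,1)] O move#1: h1:-1:-1/(0,2,1), h1:-2:+1/(0,1,1)*, h1:-3:-1/(0,0,1), h2:-1:-1/(0,3,0)
[(0,1,1)] X move#2: h1:-1:-1/(0,0,1)*, h2:-1:-1/(0,1,0)
[(0,0,1)] O move#3: h2:-1:+1/(0,0,0)*
[(0,0,0)] end (terminal -1, X#4); searched (0,3,1) to 4

O winning at [(0,3,1)]: True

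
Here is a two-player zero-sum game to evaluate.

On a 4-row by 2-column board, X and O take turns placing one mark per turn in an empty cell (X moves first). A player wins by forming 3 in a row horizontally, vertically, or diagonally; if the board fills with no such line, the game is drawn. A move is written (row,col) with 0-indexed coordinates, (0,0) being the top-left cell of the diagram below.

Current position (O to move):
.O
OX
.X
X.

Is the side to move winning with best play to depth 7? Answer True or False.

p1 O@[.O/OX/.X/X.]: (0,0)[OO/OX/.X/X.]-1 (2,0)[.O/OX/OX/X.]-1 (3,1)[.O/OX/.X/XO]+0*
p2 X@[.O/OX/.X/XO]: (0,0)[XO/OX/.X/XO]+0* (2,0)[.O/OX/XX/XO]+0
p3 O@[XO/OX/.X/XO]: (2,0)[XO/OX/OX/XO]+0*
p4 X@[XO/OX/OX/XO] terminal +0; root [.O/OX/.X/X.] d7

O winning at [.O/OX/.X/X.]: False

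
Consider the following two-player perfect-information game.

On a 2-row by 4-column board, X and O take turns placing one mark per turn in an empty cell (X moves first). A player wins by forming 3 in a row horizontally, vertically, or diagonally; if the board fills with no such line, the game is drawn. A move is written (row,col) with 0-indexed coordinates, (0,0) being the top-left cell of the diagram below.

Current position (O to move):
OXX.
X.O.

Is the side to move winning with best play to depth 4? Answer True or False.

ply 1, O at OXX./X.O. | (0,3)=+0→OXXO/X.O.*; (1,1)=-1→OXX./XOO.; (1,3)=-1→OXX./X.OO
ply 2, X at OXXO/X.O. | (1,1)=+0→OXXO/XXO.*; (1,3)=+0→OXXO/X.OX
ply 3, O at OXXO/XXO. | (1,3)=+0→OXXO/XXOO*
ply 4: OXXO/XXOO is terminal +0 (X); from OXX./X.O. depth 4

O winning at [OXX./X.O.]: False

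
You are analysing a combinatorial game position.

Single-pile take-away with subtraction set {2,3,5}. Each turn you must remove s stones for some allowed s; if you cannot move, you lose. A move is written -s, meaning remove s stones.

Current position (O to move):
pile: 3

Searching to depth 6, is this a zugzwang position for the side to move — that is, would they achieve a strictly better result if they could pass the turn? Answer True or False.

ply 1, O at 3 | -2=+1→1*; -3=+1→0
ply 2: 1 is terminal -1 (X); from 3 depth 6
suppose O passes — search the same position with X to move:
pass> ply 1, X at 3 | -2=+1→1*; -3=+1→0
pass> ply 2: 1 is terminal -1 (O); from 3 depth 6
for O: play +1, pass -1

zugzwang(3, O) = False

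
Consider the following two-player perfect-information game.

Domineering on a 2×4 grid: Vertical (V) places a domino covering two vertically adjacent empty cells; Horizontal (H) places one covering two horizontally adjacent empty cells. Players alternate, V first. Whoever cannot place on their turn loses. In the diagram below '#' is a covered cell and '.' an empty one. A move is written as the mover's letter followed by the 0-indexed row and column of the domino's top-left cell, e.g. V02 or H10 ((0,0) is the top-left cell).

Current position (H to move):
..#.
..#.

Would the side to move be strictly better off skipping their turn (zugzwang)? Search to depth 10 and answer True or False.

zugzwang(..#./..#., H) = False

ply 1, H at ..#./..#. | H00=+1→###./..#.*; H10=+1→..#./###.
ply 2, V at ###./..#. | V03=-1→####/..##*
ply 3, H at ####/..## | H10=+1→####/####*
ply 4: ####/#### is terminal -1 (V); from ..#./..#. depth 10
if H skipped the turn, V would face:
~ ply 1, V at ..#./..#. | V00=+1→#.#./#.#.*; V01=+1→.##./.##.; V03=-1→..##/..##
~ ply 2: #.#./#.#. is terminal -1 (H); from ..#./..#. depth 10
compare (H): move=+1 vs pass=-1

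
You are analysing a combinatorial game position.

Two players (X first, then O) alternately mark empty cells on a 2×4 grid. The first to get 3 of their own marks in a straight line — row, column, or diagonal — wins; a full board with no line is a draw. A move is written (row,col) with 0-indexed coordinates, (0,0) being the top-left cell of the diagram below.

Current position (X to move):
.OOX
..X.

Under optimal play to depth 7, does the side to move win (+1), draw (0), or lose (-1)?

value(.OOX/..X., X) = 0

[.OOX/..X.] X move#1: (0,0):+0/XOOX/..X.*, (1,0):-1/.OOX/X.X., (1,1):-1/.OOX/.XX., (1,3):-1/.OOX/..XX
[XOOX/..X.] O move#2: (1,0):+0/XOOX/O.X.*, (1,1):+0/XOOX/.OX., (1,3):+0/XOOX/..XO
[XOOX/O.X.] X move#3: (1,1):+0/XOOX/OXX.*, (1,3):+0/XOOX/O.XX
[XOOX/OXX.] O move#4: (1,3):+0/XOOX/OXXO*
[XOOX/OXXO] end (terminal +0, X#5); searched .OOX/..X. to 7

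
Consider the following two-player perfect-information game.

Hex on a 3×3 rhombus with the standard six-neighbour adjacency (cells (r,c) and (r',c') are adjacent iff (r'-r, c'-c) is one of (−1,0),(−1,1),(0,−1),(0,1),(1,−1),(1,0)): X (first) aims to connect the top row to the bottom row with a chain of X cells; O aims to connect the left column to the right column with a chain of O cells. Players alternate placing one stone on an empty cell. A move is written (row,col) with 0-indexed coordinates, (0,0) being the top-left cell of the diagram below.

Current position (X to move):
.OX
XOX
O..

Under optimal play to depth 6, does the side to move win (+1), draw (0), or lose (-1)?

value(.OX/XOX/O.., X) = +1

[.OX/XOX/O..] X move#1: (0,0):+1/XOX/XOX/O..*, (2,1):+1/.OX/XOX/OX., (2,2):+1/.OX/XOX/O.X
[XOX/XOX/O..] O move#2: (2,1):-1/XOX/XOX/OO.*, (2,2):-1/XOX/XOX/O.O
[XOX/XOX/OO.] X move#3: (2,2):+1/XOX/XOX/OOX*
[XOX/XOX/OOX] end (terminal -1, O#4); searched .OX/XOX/O.. to 6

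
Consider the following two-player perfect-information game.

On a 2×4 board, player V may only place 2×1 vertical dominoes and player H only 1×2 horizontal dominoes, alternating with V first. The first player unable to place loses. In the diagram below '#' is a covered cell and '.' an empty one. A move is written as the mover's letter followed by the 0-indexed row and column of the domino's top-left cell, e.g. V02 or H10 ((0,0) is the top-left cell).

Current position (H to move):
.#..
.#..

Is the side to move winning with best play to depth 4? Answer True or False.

H winning at [.#../.#..]: True

p1 H@[.#../.#..]: H02[.###/.#..]+1* H12[.#../.###]+1
p2 V@[.###/.#..]: V00[####/##..]-1*
p3 H@[####/##..]: H12[####/####]+1*
p4 V@[####/####] terminal -1; root [.#../.#..] d4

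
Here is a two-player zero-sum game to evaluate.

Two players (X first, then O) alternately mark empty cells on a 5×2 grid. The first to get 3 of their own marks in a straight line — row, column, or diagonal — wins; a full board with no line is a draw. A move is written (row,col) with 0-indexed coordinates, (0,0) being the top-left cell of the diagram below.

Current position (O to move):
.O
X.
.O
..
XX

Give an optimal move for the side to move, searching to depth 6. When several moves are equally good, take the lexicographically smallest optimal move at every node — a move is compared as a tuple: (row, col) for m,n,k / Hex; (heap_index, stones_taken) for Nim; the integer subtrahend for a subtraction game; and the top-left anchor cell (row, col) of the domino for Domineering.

O's best at [.O/X./.O/../XX]: (1,1)

p1 O@[.O/X./.O/../XX]: (0,0)[OO/X./.O/../XX]+0 (1,1)[.O/XO/.O/../XX]+1* (2,0)[.O/X./OO/../XX]+0 (3,0)[.O/X./.O/O./XX]+0 (3,1)[.O/X./.O/.O/XX]+0
p2 X@[.O/XO/.O/../XX] terminal -1; root [.O/X./.O/../XX] d6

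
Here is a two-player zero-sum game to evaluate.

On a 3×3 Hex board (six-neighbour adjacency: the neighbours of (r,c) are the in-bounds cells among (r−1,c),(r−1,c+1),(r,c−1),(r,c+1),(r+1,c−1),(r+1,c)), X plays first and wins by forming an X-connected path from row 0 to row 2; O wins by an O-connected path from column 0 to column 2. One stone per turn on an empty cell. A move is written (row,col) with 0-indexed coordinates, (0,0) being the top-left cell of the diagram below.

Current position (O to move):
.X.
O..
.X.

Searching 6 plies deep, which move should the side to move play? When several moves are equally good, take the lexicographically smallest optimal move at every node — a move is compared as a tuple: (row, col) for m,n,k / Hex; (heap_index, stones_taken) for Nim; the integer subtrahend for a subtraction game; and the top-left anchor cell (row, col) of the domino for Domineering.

p1 O@[.X./O../.X.]: (0,0)[OX./O../.X.]-1 (0,2)[.XO/O../.X.]-1 (1,1)[.X./OO./.X.]+1* (1,2)[.X./O.O/.X.]-1 (2,0)[.X./O../OX.]-1 (2,2)[.X./O../.XO]-1
p2 X@[.X./OO./.X.]: (0,0)[XX./OO./.X.]-1* (0,2)[.XX/OO./.X.]-1 (1,2)[.X./OOX/.X.]-1 (2,0)[.X./OO./XX.]-1 (2,2)[.X./OO./.XX]-1
p3 O@[XX./OO./.X.]: (0,2)[XXO/OO./.X.]+1* (1,2)[XX./OOO/.X.]+1 (2,0)[XX./OO./OX.]+1 (2,2)[XX./OO./.XO]+1
p4 X@[XXO/OO./.X.] terminal -1; root [.X./O../.X.] d6

O's best at [.X./O../.X.]: (1,1)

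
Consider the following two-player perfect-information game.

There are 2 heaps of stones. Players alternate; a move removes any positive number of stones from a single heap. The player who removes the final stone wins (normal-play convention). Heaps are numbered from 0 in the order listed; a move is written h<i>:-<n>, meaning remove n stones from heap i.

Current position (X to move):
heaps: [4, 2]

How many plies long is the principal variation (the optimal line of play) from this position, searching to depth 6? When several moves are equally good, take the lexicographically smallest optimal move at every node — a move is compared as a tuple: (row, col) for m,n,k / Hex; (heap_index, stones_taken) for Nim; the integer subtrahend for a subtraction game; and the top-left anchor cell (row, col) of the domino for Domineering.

PV length from [(4,2)]: 5 plies

p1 X@[(4,2)]: h0:-1[(3,2)]-1 h0:-2[(2,2)]+1* h0:-3[(1,2)]-1 h0:-4[(0,2)]-1 h1:-1[(4,1)]-1 h1:-2[(4,0)]-1
p2 O@[(2,2)]: h0:-1[(1,2)]-1* h0:-2[(0,2)]-1 h1:-1[(2,1)]-1 h1:-2[(2,0)]-1
p3 X@[(1,2)]: h0:-1[(0,2)]-1 h1:-1[(1,1)]+1* h1:-2[(1,0)]-1
p4 O@[(1,1)]: h0:-1[(0,1)]-1* h1:-1[(1,0)]-1
p5 X@[(0,1)]: h1:-1[(0,0)]+1*
p6 O@[(0,0)] terminal -1; root [(4,2)] d6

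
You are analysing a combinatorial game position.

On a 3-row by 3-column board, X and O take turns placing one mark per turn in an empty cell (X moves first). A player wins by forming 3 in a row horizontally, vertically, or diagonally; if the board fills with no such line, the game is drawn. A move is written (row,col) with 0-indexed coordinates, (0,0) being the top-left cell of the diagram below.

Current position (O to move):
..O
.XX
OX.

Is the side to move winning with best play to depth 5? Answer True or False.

[..O/.XX/OX.] O move#1: (0,0):-1/O.O/.XX/OX.*, (0,1):-1/.OO/.XX/OX., (1,0):-1/..O/OXX/OX., (2,2):-1/..O/.XX/OXO
[O.O/.XX/OX.] X move#2: (0,1):+1/OXO/.XX/OX.*, (1,0):+1/O.O/XXX/OX., (2,2):-1/O.O/.XX/OXX
[OXO/.XX/OX.] end (terminal -1, O#3); searched ..O/.XX/OX. to 5

O winning at [..O/.XX/OX.]: False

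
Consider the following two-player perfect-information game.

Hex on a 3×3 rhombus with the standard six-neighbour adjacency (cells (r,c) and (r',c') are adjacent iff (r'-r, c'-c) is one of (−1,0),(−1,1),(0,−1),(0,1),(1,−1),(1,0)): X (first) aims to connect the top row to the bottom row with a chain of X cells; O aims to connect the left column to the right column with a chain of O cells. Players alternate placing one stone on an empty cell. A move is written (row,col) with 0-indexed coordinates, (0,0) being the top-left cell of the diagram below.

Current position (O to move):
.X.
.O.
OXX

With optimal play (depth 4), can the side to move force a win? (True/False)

ply 1, O at .X./.O./OXX | (0,0)=+1→OX./.O./OXX*; (0,2)=+1→.XO/.O./OXX; (1,0)=+1→.X./OO./OXX; (1,2)=+1→.X./.OO/OXX
ply 2, X at OX./.O./OXX | (0,2)=-1→OXX/.O./OXX*; (1,0)=-1→OX./XO./OXX; (1,2)=-1→OX./.OX/OXX
ply 3, O at OXX/.O./OXX | (1,0)=-1→OXX/OO./OXX; (1,2)=+1→OXX/.OO/OXX*
ply 4: OXX/.OO/OXX is terminal -1 (X); from .X./.O./OXX depth 4

O winning at [.X./.O./OXX]: True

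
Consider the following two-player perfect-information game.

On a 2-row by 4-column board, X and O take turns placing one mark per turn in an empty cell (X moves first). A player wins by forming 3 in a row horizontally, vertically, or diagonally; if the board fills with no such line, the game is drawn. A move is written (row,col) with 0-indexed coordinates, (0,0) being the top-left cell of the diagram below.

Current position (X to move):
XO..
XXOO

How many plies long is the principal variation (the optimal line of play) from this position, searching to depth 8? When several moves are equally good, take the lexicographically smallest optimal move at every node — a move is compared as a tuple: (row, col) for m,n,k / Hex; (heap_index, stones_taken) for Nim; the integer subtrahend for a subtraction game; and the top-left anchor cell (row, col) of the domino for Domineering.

PV length from [XO../XXOO]: 2 plies

ply 1, X at XO../XXOO | (0,2)=+0→XOX./XXOO*; (0,3)=+0→XO.X/XXOO
ply 2, O at XOX./XXOO | (0,3)=+0→XOXO/XXOO*
ply 3: XOXO/XXOO is terminal +0 (X); from XO../XXOO depth 8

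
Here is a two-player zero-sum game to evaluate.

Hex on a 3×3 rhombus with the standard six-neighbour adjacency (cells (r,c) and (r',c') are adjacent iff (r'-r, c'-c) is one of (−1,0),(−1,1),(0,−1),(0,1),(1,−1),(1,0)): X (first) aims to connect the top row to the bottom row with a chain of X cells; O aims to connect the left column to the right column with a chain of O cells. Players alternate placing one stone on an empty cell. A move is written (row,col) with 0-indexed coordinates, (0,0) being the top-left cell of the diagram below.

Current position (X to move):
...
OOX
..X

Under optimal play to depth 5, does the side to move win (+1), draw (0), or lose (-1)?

ply 1, X at .../OOX/..X | (0,0)=-1→X../OOX/..X; (0,1)=-1→.X./OOX/..X; (0,2)=+1→..X/OOX/..X*; (2,0)=-1→.../OOX/X.X; (2,1)=-1→.../OOX/.XX
ply 2: ..X/OOX/..X is terminal -1 (O); from .../OOX/..X depth 5

value(.../OOX/..X, X) = +1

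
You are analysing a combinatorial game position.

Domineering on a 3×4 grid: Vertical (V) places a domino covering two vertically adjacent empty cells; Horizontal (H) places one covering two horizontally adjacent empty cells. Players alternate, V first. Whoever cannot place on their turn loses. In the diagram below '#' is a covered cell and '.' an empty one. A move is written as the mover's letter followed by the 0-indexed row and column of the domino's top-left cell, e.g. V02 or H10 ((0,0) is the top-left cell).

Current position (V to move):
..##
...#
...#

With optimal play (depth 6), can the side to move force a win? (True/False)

p1 V@[..##/...#/...#]: V00[#.##/#..#/...#]-1 V01[.###/.#.#/...#]+1* V10[..##/#..#/#..#]-1 V11[..##/.#.#/.#.#]+1 V12[..##/..##/..##]-1
p2 H@[.###/.#.#/...#]: H20[.###/.#.#/##.#]-1* H21[.###/.#.#/.###]-1
p3 V@[.###/.#.#/##.#]: V00[####/##.#/##.#]+1* V12[.###/.###/####]+1
p4 H@[####/##.#/##.#] terminal -1; root [..##/...#/...#] d6

V winning at [..##/...#/...#]: True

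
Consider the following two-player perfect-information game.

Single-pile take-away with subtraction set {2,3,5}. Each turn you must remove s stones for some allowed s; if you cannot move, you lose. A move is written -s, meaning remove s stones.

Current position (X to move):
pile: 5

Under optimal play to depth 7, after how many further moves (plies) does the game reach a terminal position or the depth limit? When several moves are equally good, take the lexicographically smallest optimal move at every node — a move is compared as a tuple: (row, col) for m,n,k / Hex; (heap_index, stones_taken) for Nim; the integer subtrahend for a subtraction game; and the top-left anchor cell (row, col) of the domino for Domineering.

PV length from [5]: 1 ply

ply 1, X at 5 | -2=-1→3; -3=-1→2; -5=+1→0*
ply 2: 0 is terminal -1 (O); from 5 depth 7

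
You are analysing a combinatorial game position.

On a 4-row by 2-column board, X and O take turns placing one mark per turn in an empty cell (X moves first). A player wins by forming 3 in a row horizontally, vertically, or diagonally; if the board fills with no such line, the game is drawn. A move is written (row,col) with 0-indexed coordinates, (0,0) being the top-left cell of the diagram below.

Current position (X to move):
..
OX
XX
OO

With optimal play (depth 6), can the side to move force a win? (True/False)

ply 1, X at ../OX/XX/OO | (0,0)=+0→X./OX/XX/OO; (0,1)=+1→.X/OX/XX/OO*
ply 2: .X/OX/XX/OO is terminal -1 (O); from ../OX/XX/OO depth 6

X winning at [../OX/XX/OO]: True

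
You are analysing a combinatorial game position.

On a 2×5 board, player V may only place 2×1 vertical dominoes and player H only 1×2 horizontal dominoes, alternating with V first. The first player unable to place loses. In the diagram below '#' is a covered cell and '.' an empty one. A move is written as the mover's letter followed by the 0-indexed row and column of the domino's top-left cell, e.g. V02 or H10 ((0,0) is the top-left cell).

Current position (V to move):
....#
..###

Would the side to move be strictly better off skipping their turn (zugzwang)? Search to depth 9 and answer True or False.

zugzwang(....#/..###, V) = False

[....#/..###] V move#1: V00:-1/#...#/#.###, V01:+1/.#..#/.####*
[.#..#/.####] H move#2: H02:-1/.####/.####*
[.####/.####] V move#3: V00:+1/#####/#####*
[#####/#####] end (terminal -1, H#4); searched ....#/..### to 9
if V skipped the turn, H would face:
~ [....#/..###] H move#1: H00:+1/##..#/..###*, H01:-1/.##.#/..###, H02:-1/..###/..###, H10:+1/....#/#####
~ [##..#/..###] end (terminal -1, V#2); searched ....#/..### to 9
compare (V): move=+1 vs pass=-1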